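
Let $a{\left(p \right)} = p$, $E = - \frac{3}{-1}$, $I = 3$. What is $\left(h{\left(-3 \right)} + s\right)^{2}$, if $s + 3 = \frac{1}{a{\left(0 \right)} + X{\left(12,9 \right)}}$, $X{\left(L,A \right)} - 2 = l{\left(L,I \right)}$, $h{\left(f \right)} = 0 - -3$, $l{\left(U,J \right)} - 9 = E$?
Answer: $\frac{1}{196} \approx 0.005102$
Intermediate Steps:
$E = 3$ ($E = \left(-3\right) \left(-1\right) = 3$)
$l{\left(U,J \right)} = 12$ ($l{\left(U,J \right)} = 9 + 3 = 12$)
$h{\left(f \right)} = 3$ ($h{\left(f \right)} = 0 + 3 = 3$)
$X{\left(L,A \right)} = 14$ ($X{\left(L,A \right)} = 2 + 12 = 14$)
$s = - \frac{41}{14}$ ($s = -3 + \frac{1}{0 + 14} = -3 + \frac{1}{14} = - \frac{41}{14} \approx -2.9286$)
$\left(h{\left(-3 \right)} + s\right)^{2} = \left(3 - \frac{41}{14}\right)^{2} = \left(\frac{1}{14}\right)^{2} = \frac{1}{196}$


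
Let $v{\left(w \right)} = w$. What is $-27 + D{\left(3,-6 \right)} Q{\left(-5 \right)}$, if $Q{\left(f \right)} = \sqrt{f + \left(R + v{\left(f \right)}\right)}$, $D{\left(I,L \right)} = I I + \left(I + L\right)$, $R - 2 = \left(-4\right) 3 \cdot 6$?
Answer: $-27 + 24 i \sqrt{5} \approx -27.0 + 53.666 i$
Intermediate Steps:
$R = -70$ ($R = 2 + \left(-4\right) 3 \cdot 6 = 2 - 72 = -70$)
$D{\left(I,L \right)} = I + L + I^{2}$ ($D{\left(I,L \right)} = I^{2} + \left(I + L\right) = I + L + I^{2}$)
$Q{\left(f \right)} = \sqrt{-70 + 2 f}$ ($Q{\left(f \right)} = \sqrt{f + \left(-70 + f\right)} = \sqrt{-70 + 2 f}$)
$-27 + D{\left(3,-6 \right)} Q{\left(-5 \right)} = -27 + \left(3 - 6 + 3^{2}\right) \sqrt{-70 + 2 \left(-5\right)} = -27 + \left(3 - 6 + 9\right) \sqrt{-70 - 10} = -27 + 6 \sqrt{-80} = -27 + 6 \cdot 4 i \sqrt{5} = -27 + 24 i \sqrt{5}$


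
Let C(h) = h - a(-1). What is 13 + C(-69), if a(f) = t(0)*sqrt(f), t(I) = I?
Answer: -56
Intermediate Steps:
a(f) = 0 (a(f) = 0*sqrt(f) = 0)
C(h) = h (C(h) = h - 1*0 = h + 0 = h)
13 + C(-69) = 13 - 69 = -56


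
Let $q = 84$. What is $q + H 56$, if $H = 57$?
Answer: $3276$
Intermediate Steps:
$q + H 56 = 84 + 57 \cdot 56 = 84 + 3192 = 3276$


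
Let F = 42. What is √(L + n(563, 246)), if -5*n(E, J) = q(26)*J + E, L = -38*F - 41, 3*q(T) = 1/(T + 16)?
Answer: 19*I*√53445/105 ≈ 41.833*I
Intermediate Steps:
q(T) = 1/(3*(16 + T)) (q(T) = 1/(3*(T + 16)) = 1/(3*(16 + T)))
L = -1637 (L = -38*42 - 41 = -1596 - 41 = -1637)
n(E, J) = -E/5 - J/630 (n(E, J) = -((1/(3*(16 + 26)))*J + E)/5 = -(((⅓)/42)*J + E)/5 = -(((⅓)*(1/42))*J + E)/5 = -(J/126 + E)/5 = -(E + J/126)/5 = -E/5 - J/630)
√(L + n(563, 246)) = √(-1637 + (-⅕*563 - 1/630*246)) = √(-1637 + (-563/5 - 41/105)) = √(-1637 - 11864/105) = √(-183749/105) = 19*I*√53445/105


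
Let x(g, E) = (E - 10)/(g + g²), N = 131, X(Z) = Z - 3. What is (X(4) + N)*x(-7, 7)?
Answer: -66/7 ≈ -9.4286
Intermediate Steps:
X(Z) = -3 + Z
x(g, E) = (-10 + E)/(g + g²)
(X(4) + N)*x(-7, 7) = ((-3 + 4) + 131)*((-10 + 7)/((-7)*(1 - 7))) = (1 + 131)*(-⅐*(-3)/(-6)) = 132*(-⅐*(-⅙)*(-3)) = 132*(-1/14) = -66/7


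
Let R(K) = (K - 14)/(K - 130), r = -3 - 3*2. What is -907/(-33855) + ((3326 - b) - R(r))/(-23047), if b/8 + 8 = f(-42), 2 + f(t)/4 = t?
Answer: -19672261214/108455609715 ≈ -0.18139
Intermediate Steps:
f(t) = -8 + 4*t
r = -9 (r = -3 - 6 = -9)
R(K) = (-14 + K)/(-130 + K)
b = -1472 (b = -64 + 8*(-8 + 4*(-42)) = -64 + 8*(-8 - 168) = -64 + 8*(-176) = -64 - 1408 = -1472)
-907/(-33855) + ((3326 - b) - R(r))/(-23047) = -907/(-33855) + ((3326 - 1*(-1472)) - (-14 - 9)/(-130 - 9))/(-23047) = -907*(-1/33855) + ((3326 + 1472) - (-23)/(-139))*(-1/23047) = 907/33855 + (4798 - (-1)*(-23)/139)*(-1/23047) = 907/33855 + (4798 - 1*23/139)*(-1/23047) = 907/33855 + (4798 - 23/139)*(-1/23047) = 907/33855 + (666899/139)*(-1/23047) = 907/33855 - 666899/3203533 = -19672261214/108455609715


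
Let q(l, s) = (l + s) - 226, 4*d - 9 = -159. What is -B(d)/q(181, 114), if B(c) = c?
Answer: 25/46 ≈ 0.54348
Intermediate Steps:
d = -75/2 (d = 9/4 + (¼)*(-159) = 9/4 - 159/4 = -75/2 ≈ -37.500)
q(l, s) = -226 + l + s
-B(d)/q(181, 114) = -(-75)/(2*(-226 + 181 + 114)) = -(-75)/(2*69) = -1*(-25/46) = 25/46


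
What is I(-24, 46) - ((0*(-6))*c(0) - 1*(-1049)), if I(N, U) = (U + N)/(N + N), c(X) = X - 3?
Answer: -25187/24 ≈ -1049.5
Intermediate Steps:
c(X) = -3 + X
I(N, U) = (N + U)/(2*N) (I(N, U) = (N + U)/((2*N)) = (N + U)*(1/(2*N)) = (N + U)/(2*N))
I(-24, 46) - ((0*(-6))*c(0) - 1*(-1049)) = (½)*(-24 + 46)/(-24) - ((0*(-6))*(-3 + 0) - 1*(-1049)) = (½)*(-1/24)*22 - (0*(-3) + 1049) = -11/24 - (0 + 1049) = -11/24 - 1*1049 = -11/24 - 1049 = -25187/24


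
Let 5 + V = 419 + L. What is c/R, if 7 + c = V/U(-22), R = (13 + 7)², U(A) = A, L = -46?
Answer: -261/4400 ≈ -0.059318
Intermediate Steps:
V = 368 (V = -5 + (419 - 46) = -5 + 373 = 368)
R = 400 (R = 20² = 400)
c = -261/11 (c = -7 + 368/(-22) = -7 + 368*(-1/22) = -7 - 184/11 = -261/11 ≈ -23.727)
c/R = -261/11/400 = -261/11*1/400 = -261/4400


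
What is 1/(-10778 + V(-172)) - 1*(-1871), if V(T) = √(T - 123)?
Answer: 217345787531/116165579 - I*√295/116165579 ≈ 1871.0 - 1.4785e-7*I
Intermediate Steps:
V(T) = √(-123 + T)
1/(-10778 + V(-172)) - 1*(-1871) = 1/(-10778 + √(-123 - 172)) - 1*(-1871) = 1/(-10778 + √(-295)) + 1871 = 1/(-10778 + I*√295) + 1871 = 1871 + 1/(-10778 + I*√295)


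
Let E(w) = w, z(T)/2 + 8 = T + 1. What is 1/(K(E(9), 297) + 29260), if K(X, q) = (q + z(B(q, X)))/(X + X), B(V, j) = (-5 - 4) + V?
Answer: 18/527539 ≈ 3.4121e-5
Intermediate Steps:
B(V, j) = -9 + V
z(T) = -14 + 2*T (z(T) = -16 + 2*(T + 1) = -16 + 2*(1 + T) = -16 + (2 + 2*T) = -14 + 2*T)
K(X, q) = (-32 + 3*q)/(2*X) (K(X, q) = (q + (-14 + 2*(-9 + q)))/(X + X) = (q + (-14 + (-18 + 2*q)))/((2*X)) = (q + (-32 + 2*q))*(1/(2*X)) = (-32 + 3*q)*(1/(2*X)) = (-32 + 3*q)/(2*X))
1/(K(E(9), 297) + 29260) = 1/((½)*(-32 + 3*297)/9 + 29260) = 1/((½)*(⅑)*(-32 + 891) + 29260) = 1/((½)*(⅑)*859 + 29260) = 1/(859/18 + 29260) = 1/(527539/18) = 18/527539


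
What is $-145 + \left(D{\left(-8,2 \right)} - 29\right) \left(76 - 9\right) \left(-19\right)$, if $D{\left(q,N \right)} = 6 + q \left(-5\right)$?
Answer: $-21786$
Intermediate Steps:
$D{\left(q,N \right)} = 6 - 5 q$
$-145 + \left(D{\left(-8,2 \right)} - 29\right) \left(76 - 9\right) \left(-19\right) = -145 + \left(\left(6 - -40\right) - 29\right) \left(76 - 9\right) \left(-19\right) = -145 + \left(\left(6 + 40\right) - 29\right) 67 \left(-19\right) = -145 + \left(46 - 29\right) 67 \left(-19\right) = -145 + 17 \cdot 67 \left(-19\right) = -145 + 1139 \left(-19\right) = -145 - 21641 = -21786$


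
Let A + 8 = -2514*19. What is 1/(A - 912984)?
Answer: -1/960758 ≈ -1.0408e-6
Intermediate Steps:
A = -47774 (A = -8 - 2514*19 = -8 - 47766 = -47774)
1/(A - 912984) = 1/(-47774 - 912984) = 1/(-960758) = -1/960758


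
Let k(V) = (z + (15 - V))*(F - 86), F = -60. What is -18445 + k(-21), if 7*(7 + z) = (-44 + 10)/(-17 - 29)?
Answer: -3653801/161 ≈ -22694.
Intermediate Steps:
z = -1110/161 (z = -7 + ((-44 + 10)/(-17 - 29))/7 = -7 + (-34/(-46))/7 = -7 + (-34*(-1/46))/7 = -7 + (1/7)*(17/23) = -7 + 17/161 = -1110/161 ≈ -6.8944)
k(V) = -190530/161 + 146*V (k(V) = (-1110/161 + (15 - V))*(-60 - 86) = (1305/161 - V)*(-146) = -190530/161 + 146*V)
-18445 + k(-21) = -18445 + (-190530/161 + 146*(-21)) = -18445 + (-190530/161 - 3066) = -18445 - 684156/161 = -3653801/161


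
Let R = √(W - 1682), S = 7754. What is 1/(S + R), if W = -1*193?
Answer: 7754/60126391 - 25*I*√3/60126391 ≈ 0.00012896 - 7.2017e-7*I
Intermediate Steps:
W = -193
R = 25*I*√3 (R = √(-193 - 1682) = √(-1875) = 25*I*√3 ≈ 43.301*I)
1/(S + R) = 1/(7754 + 25*I*√3)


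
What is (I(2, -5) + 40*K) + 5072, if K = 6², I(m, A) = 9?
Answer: 6521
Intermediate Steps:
K = 36
(I(2, -5) + 40*K) + 5072 = (9 + 40*36) + 5072 = (9 + 1440) + 5072 = 1449 + 5072 = 6521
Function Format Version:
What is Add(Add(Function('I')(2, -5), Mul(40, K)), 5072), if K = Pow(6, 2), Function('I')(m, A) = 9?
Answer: 6521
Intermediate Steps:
K = 36
Add(Add(Function('I')(2, -5), Mul(40, K)), 5072) = Add(Add(9, Mul(40, 36)), 5072) = Add(Add(9, 1440), 5072) = Add(1449, 5072) = 6521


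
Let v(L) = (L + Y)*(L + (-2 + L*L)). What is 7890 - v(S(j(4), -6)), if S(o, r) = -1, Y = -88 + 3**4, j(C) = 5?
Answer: 7874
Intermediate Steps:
Y = -7 (Y = -88 + 81 = -7)
v(L) = (-7 + L)*(-2 + L + L**2) (v(L) = (L - 7)*(L + (-2 + L*L)) = (-7 + L)*(L + (-2 + L**2)) = (-7 + L)*(-2 + L + L**2))
7890 - v(S(j(4), -6)) = 7890 - (14 + (-1)**3 - 9*(-1) - 6*(-1)**2) = 7890 - (14 - 1 + 9 - 6*1) = 7890 - (14 - 1 + 9 - 6) = 7890 - 1*16 = 7890 - 16 = 7874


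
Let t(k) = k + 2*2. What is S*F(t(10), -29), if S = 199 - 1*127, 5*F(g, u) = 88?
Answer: 6336/5 ≈ 1267.2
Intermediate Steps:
t(k) = 4 + k (t(k) = k + 4 = 4 + k)
F(g, u) = 88/5 (F(g, u) = (1/5)*88 = 88/5)
S = 72 (S = 199 - 127 = 72)
S*F(t(10), -29) = 72*(88/5) = 6336/5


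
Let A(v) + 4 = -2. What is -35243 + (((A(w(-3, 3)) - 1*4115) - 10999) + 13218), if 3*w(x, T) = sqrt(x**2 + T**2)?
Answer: -37145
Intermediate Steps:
w(x, T) = sqrt(T**2 + x**2)/3 (w(x, T) = sqrt(x**2 + T**2)/3 = sqrt(T**2 + x**2)/3)
A(v) = -6 (A(v) = -4 - 2 = -6)
-35243 + (((A(w(-3, 3)) - 1*4115) - 10999) + 13218) = -35243 + (((-6 - 1*4115) - 10999) + 13218) = -35243 + (((-6 - 4115) - 10999) + 13218) = -35243 + ((-4121 - 10999) + 13218) = -35243 + (-15120 + 13218) = -35243 - 1902 = -37145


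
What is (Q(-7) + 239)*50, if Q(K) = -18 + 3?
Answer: 11200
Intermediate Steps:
Q(K) = -15
(Q(-7) + 239)*50 = (-15 + 239)*50 = 224*50 = 11200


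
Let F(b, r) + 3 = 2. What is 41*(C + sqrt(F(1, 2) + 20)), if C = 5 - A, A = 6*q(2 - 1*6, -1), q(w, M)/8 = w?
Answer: 8077 + 41*sqrt(19) ≈ 8255.7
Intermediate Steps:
q(w, M) = 8*w
A = -192 (A = 6*(8*(2 - 1*6)) = 6*(8*(2 - 6)) = 6*(8*(-4)) = 6*(-32) = -192)
F(b, r) = -1 (F(b, r) = -3 + 2 = -1)
C = 197 (C = 5 - 1*(-192) = 5 + 192 = 197)
41*(C + sqrt(F(1, 2) + 20)) = 41*(197 + sqrt(-1 + 20)) = 41*(197 + sqrt(19)) = 8077 + 41*sqrt(19)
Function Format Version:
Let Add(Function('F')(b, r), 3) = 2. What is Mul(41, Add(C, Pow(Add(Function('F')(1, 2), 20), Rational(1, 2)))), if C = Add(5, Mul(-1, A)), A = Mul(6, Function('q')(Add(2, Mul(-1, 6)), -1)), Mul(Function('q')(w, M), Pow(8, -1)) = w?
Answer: Add(8077, Mul(41, Pow(19, Rational(1, 2)))) ≈ 8255.7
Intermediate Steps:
Function('q')(w, M) = Mul(8, w)
A = -192 (A = Mul(6, Mul(8, Add(2, Mul(-1, 6)))) = Mul(6, Mul(8, Add(2, -6))) = Mul(6, Mul(8, -4)) = Mul(6, -32) = -192)
Function('F')(b, r) = -1 (Function('F')(b, r) = Add(-3, 2) = -1)
C = 197 (C = Add(5, Mul(-1, -192)) = Add(5, 192) = 197)
Mul(41, Add(C, Pow(Add(Function('F')(1, 2), 20), Rational(1, 2)))) = Mul(41, Add(197, Pow(Add(-1, 20), Rational(1, 2)))) = Mul(41, Add(197, Pow(19, Rational(1, 2)))) = Add(8077, Mul(41, Pow(19, Rational(1, 2))))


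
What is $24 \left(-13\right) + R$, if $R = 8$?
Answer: $-304$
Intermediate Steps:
$24 \left(-13\right) + R = 24 \left(-13\right) + 8 = -312 + 8 = -304$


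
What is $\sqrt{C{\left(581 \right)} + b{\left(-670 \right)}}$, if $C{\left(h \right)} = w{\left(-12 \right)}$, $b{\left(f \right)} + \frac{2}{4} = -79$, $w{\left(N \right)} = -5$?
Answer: $\frac{13 i \sqrt{2}}{2} \approx 9.1924 i$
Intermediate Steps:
$b{\left(f \right)} = - \frac{159}{2}$ ($b{\left(f \right)} = - \frac{1}{2} - 79 = - \frac{159}{2}$)
$C{\left(h \right)} = -5$
$\sqrt{C{\left(581 \right)} + b{\left(-670 \right)}} = \sqrt{-5 - \frac{159}{2}} = \sqrt{- \frac{169}{2}} = \frac{13 i \sqrt{2}}{2}$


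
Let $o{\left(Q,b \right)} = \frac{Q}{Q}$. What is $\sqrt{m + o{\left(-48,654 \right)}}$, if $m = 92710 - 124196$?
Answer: $i \sqrt{31485} \approx 177.44 i$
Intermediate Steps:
$o{\left(Q,b \right)} = 1$
$m = -31486$
$\sqrt{m + o{\left(-48,654 \right)}} = \sqrt{-31486 + 1} = \sqrt{-31485} = i \sqrt{31485}$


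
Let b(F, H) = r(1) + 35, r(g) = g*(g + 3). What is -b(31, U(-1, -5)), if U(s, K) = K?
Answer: -39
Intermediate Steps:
r(g) = g*(3 + g)
b(F, H) = 39 (b(F, H) = 1*(3 + 1) + 35 = 1*4 + 35 = 4 + 35 = 39)
-b(31, U(-1, -5)) = -1*39 = -39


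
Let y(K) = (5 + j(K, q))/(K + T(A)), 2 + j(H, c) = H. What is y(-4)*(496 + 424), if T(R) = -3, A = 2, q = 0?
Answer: 920/7 ≈ 131.43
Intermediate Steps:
j(H, c) = -2 + H
y(K) = (3 + K)/(-3 + K) (y(K) = (5 + (-2 + K))/(K - 3) = (3 + K)/(-3 + K))
y(-4)*(496 + 424) = ((3 - 4)/(-3 - 4))*(496 + 424) = (-1/(-7))*920 = -1/7*(-1)*920 = (1/7)*920 = 920/7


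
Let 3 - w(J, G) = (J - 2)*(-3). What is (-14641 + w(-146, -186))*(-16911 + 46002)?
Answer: -438750462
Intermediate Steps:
w(J, G) = -3 + 3*J (w(J, G) = 3 - (J - 2)*(-3) = 3 - (-2 + J)*(-3) = 3 - (6 - 3*J) = 3 + (-6 + 3*J) = -3 + 3*J)
(-14641 + w(-146, -186))*(-16911 + 46002) = (-14641 + (-3 + 3*(-146)))*(-16911 + 46002) = (-14641 + (-3 - 438))*29091 = (-14641 - 441)*29091 = -15082*29091 = -438750462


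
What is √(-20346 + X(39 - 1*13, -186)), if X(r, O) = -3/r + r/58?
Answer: I*√11566837282/754 ≈ 142.64*I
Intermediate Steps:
X(r, O) = -3/r + r/58 (X(r, O) = -3/r + r*(1/58) = -3/r + r/58)
√(-20346 + X(39 - 1*13, -186)) = √(-20346 + (-3/(39 - 1*13) + (39 - 1*13)/58)) = √(-20346 + (-3/(39 - 13) + (39 - 13)/58)) = √(-20346 + (-3/26 + (1/58)*26)) = √(-20346 + (-3*1/26 + 13/29)) = √(-20346 + (-3/26 + 13/29)) = √(-20346 + 251/754) = √(-15340633/754) = I*√11566837282/754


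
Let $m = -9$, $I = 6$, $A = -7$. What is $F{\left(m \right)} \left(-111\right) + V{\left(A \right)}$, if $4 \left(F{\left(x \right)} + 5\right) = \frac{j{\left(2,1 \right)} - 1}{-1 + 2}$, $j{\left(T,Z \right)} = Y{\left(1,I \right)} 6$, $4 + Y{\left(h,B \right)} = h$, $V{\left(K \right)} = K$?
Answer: $\frac{4301}{4} \approx 1075.3$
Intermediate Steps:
$Y{\left(h,B \right)} = -4 + h$
$j{\left(T,Z \right)} = -18$ ($j{\left(T,Z \right)} = \left(-4 + 1\right) 6 = \left(-3\right) 6 = -18$)
$F{\left(x \right)} = - \frac{39}{4}$ ($F{\left(x \right)} = -5 + \frac{\left(-18 - 1\right) \frac{1}{-1 + 2}}{4} = -5 + \frac{\left(-19\right) 1^{-1}}{4} = -5 + \frac{\left(-19\right) 1}{4} = -5 + \frac{1}{4} \left(-19\right) = -5 - \frac{19}{4} = - \frac{39}{4}$)
$F{\left(m \right)} \left(-111\right) + V{\left(A \right)} = \left(- \frac{39}{4}\right) \left(-111\right) - 7 = \frac{4329}{4} - 7 = \frac{4301}{4}$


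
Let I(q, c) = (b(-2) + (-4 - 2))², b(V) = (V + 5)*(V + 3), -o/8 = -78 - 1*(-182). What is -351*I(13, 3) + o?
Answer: -3991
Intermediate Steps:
o = -832 (o = -8*(-78 - 1*(-182)) = -8*(-78 + 182) = -8*104 = -832)
b(V) = (3 + V)*(5 + V) (b(V) = (5 + V)*(3 + V) = (3 + V)*(5 + V))
I(q, c) = 9 (I(q, c) = ((15 + (-2)² + 8*(-2)) + (-4 - 2))² = ((15 + 4 - 16) - 6)² = (3 - 6)² = (-3)² = 9)
-351*I(13, 3) + o = -351*9 - 832 = -3159 - 832 = -3991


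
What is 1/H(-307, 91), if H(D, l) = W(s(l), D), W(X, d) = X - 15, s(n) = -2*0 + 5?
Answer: -⅒ ≈ -0.10000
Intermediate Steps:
s(n) = 5 (s(n) = 0 + 5 = 5)
W(X, d) = -15 + X
H(D, l) = -10 (H(D, l) = -15 + 5 = -10)
1/H(-307, 91) = 1/(-10) = -⅒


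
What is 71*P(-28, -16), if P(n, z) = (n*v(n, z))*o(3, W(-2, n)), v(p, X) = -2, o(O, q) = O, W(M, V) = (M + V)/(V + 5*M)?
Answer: 11928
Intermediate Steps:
W(M, V) = (M + V)/(V + 5*M)
P(n, z) = -6*n (P(n, z) = (n*(-2))*3 = -2*n*3 = -6*n)
71*P(-28, -16) = 71*(-6*(-28)) = 71*168 = 11928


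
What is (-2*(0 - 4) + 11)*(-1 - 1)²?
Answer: 76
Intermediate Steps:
(-2*(0 - 4) + 11)*(-1 - 1)² = (-2*(-4) + 11)*(-2)² = (8 + 11)*4 = 19*4 = 76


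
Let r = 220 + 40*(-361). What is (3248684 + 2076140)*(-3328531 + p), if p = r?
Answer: -17799560750824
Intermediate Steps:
r = -14220 (r = 220 - 14440 = -14220)
p = -14220
(3248684 + 2076140)*(-3328531 + p) = (3248684 + 2076140)*(-3328531 - 14220) = 5324824*(-3342751) = -17799560750824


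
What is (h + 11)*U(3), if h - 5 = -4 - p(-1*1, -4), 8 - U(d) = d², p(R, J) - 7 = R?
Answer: -6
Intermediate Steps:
p(R, J) = 7 + R
U(d) = 8 - d²
h = -5 (h = 5 + (-4 - (7 - 1*1)) = 5 + (-4 - (7 - 1)) = 5 + (-4 - 1*6) = 5 + (-4 - 6) = 5 - 10 = -5)
(h + 11)*U(3) = (-5 + 11)*(8 - 1*3²) = 6*(8 - 1*9) = 6*(8 - 9) = 6*(-1) = -6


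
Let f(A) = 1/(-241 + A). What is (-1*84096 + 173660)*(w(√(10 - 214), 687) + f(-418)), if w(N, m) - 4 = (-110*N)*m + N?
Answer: 236001140/659 - 13536523832*I*√51 ≈ 3.5812e+5 - 9.667e+10*I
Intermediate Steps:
w(N, m) = 4 + N - 110*N*m (w(N, m) = 4 + ((-110*N)*m + N) = 4 + (-110*N*m + N) = 4 + (N - 110*N*m) = 4 + N - 110*N*m)
(-1*84096 + 173660)*(w(√(10 - 214), 687) + f(-418)) = (-1*84096 + 173660)*((4 + √(10 - 214) - 110*√(10 - 214)*687) + 1/(-241 - 418)) = (-84096 + 173660)*((4 + √(-204) - 110*√(-204)*687) + 1/(-659)) = 89564*((4 + 2*I*√51 - 110*2*I*√51*687) - 1/659) = 89564*((4 + 2*I*√51 - 151140*I*√51) - 1/659) = 89564*((4 - 151138*I*√51) - 1/659) = 89564*(2635/659 - 151138*I*√51) = 236001140/659 - 13536523832*I*√51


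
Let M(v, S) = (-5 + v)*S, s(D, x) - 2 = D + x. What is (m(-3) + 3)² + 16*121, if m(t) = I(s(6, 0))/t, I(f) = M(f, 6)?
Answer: 1945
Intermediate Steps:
s(D, x) = 2 + D + x (s(D, x) = 2 + (D + x) = 2 + D + x)
M(v, S) = S*(-5 + v)
I(f) = -30 + 6*f (I(f) = 6*(-5 + f) = -30 + 6*f)
m(t) = 18/t (m(t) = (-30 + 6*(2 + 6 + 0))/t = (-30 + 6*8)/t = (-30 + 48)/t = 18/t)
(m(-3) + 3)² + 16*121 = (18/(-3) + 3)² + 16*121 = (18*(-⅓) + 3)² + 1936 = (-6 + 3)² + 1936 = (-3)² + 1936 = 9 + 1936 = 1945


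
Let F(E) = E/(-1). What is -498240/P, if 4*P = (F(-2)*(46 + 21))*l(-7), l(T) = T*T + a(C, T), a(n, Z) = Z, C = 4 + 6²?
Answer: -166080/469 ≈ -354.12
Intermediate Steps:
F(E) = -E (F(E) = E*(-1) = -E)
C = 40 (C = 4 + 36 = 40)
l(T) = T + T² (l(T) = T*T + T = T² + T = T + T²)
P = 1407 (P = (((-1*(-2))*(46 + 21))*(-7*(1 - 7)))/4 = ((2*67)*(-7*(-6)))/4 = (134*42)/4 = (¼)*5628 = 1407)
-498240/P = -498240/1407 = -498240*1/1407 = -166080/469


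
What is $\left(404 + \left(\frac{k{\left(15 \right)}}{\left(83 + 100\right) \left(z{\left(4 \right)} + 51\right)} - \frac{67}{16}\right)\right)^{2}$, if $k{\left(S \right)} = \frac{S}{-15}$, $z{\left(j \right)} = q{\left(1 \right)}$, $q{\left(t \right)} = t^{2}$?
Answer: $\frac{231601494334681}{1448868096} \approx 1.5985 \cdot 10^{5}$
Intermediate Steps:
$z{\left(j \right)} = 1$ ($z{\left(j \right)} = 1^{2} = 1$)
$k{\left(S \right)} = - \frac{S}{15}$ ($k{\left(S \right)} = S \left(- \frac{1}{15}\right) = - \frac{S}{15}$)
$\left(404 + \left(\frac{k{\left(15 \right)}}{\left(83 + 100\right) \left(z{\left(4 \right)} + 51\right)} - \frac{67}{16}\right)\right)^{2} = \left(404 - \left(\frac{67}{16} - \frac{\left(- \frac{1}{15}\right) 15}{\left(83 + 100\right) \left(1 + 51\right)}\right)\right)^{2} = \left(404 - \left(\frac{67}{16} + \frac{1}{183 \cdot 52}\right)\right)^{2} = \left(404 - \frac{159397}{38064}\right)^{2} = \left(\frac{15218459}{38064}\right)^{2} = \frac{231601494334681}{1448868096}$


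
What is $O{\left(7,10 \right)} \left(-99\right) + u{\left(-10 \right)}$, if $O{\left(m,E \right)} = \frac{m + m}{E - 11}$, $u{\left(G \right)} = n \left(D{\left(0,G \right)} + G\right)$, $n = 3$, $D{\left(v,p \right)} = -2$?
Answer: $1350$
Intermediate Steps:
$u{\left(G \right)} = -6 + 3 G$ ($u{\left(G \right)} = 3 \left(-2 + G\right) = -6 + 3 G$)
$O{\left(m,E \right)} = \frac{2 m}{-11 + E}$
$O{\left(7,10 \right)} \left(-99\right) + u{\left(-10 \right)} = 2 \cdot 7 \frac{1}{-11 + 10} \left(-99\right) + \left(-6 + 3 \left(-10\right)\right) = 2 \cdot 7 \frac{1}{-1} \left(-99\right) - 36 = 2 \cdot 7 \left(-1\right) \left(-99\right) - 36 = \left(-14\right) \left(-99\right) - 36 = 1386 - 36 = 1350$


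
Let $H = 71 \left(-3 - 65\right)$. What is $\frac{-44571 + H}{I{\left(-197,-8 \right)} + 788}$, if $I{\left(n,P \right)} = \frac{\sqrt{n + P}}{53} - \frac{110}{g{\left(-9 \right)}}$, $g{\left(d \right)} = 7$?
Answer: $- \frac{5251023695022}{82092574369} + \frac{128289203 i \sqrt{205}}{82092574369} \approx -63.965 + 0.022375 i$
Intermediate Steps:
$H = -4828$ ($H = 71 \left(-68\right) = -4828$)
$I{\left(n,P \right)} = - \frac{110}{7} + \frac{\sqrt{P + n}}{53}$ ($I{\left(n,P \right)} = \frac{\sqrt{n + P}}{53} - \frac{110}{7} = \sqrt{P + n} \frac{1}{53} - \frac{110}{7} = \frac{\sqrt{P + n}}{53} - \frac{110}{7} = - \frac{110}{7} + \frac{\sqrt{P + n}}{53}$)
$\frac{-44571 + H}{I{\left(-197,-8 \right)} + 788} = \frac{-44571 - 4828}{\left(- \frac{110}{7} + \frac{\sqrt{-8 - 197}}{53}\right) + 788} = - \frac{49399}{\left(- \frac{110}{7} + \frac{\sqrt{-205}}{53}\right) + 788} = - \frac{49399}{\left(- \frac{110}{7} + \frac{i \sqrt{205}}{53}\right) + 788} = - \frac{49399}{\frac{5406}{7} + \frac{i \sqrt{205}}{53}}$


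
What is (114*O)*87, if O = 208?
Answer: 2062944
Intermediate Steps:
(114*O)*87 = (114*208)*87 = 23712*87 = 2062944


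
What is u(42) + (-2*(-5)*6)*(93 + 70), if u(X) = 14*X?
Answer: 10368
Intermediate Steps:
u(42) + (-2*(-5)*6)*(93 + 70) = 14*42 + (-2*(-5)*6)*(93 + 70) = 588 + (10*6)*163 = 588 + 60*163 = 588 + 9780 = 10368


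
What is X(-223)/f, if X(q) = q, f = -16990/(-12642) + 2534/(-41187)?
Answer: -6450721669/37096239 ≈ -173.89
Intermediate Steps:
f = 37096239/28927003 (f = -16990*(-1/12642) + 2534*(-1/41187) = 8495/6321 - 2534/41187 = 37096239/28927003 ≈ 1.2824)
X(-223)/f = -223/37096239/28927003 = -223*28927003/37096239 = -6450721669/37096239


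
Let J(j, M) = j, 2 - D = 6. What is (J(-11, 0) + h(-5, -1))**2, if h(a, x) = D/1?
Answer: 225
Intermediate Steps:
D = -4 (D = 2 - 1*6 = 2 - 6 = -4)
h(a, x) = -4 (h(a, x) = -4/1 = -4*1 = -4)
(J(-11, 0) + h(-5, -1))**2 = (-11 - 4)**2 = (-15)**2 = 225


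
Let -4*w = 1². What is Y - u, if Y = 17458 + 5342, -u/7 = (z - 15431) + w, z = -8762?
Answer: -586211/4 ≈ -1.4655e+5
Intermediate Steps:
w = -¼ (w = -¼*1² = -¼*1 = -¼ ≈ -0.25000)
u = 677411/4 (u = -7*((-8762 - 15431) - ¼) = -7*(-24193 - ¼) = -7*(-96773/4) = 677411/4 ≈ 1.6935e+5)
Y = 22800
Y - u = 22800 - 1*677411/4 = 22800 - 677411/4 = -586211/4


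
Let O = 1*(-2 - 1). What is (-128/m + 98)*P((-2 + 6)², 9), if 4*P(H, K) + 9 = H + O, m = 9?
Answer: 754/9 ≈ 83.778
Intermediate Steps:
O = -3 (O = 1*(-3) = -3)
P(H, K) = -3 + H/4 (P(H, K) = -9/4 + (H - 3)/4 = -9/4 + (-3 + H)/4 = -9/4 + (-¾ + H/4) = -3 + H/4)
(-128/m + 98)*P((-2 + 6)², 9) = (-128/9 + 98)*(-3 + (-2 + 6)²/4) = (-128*⅑ + 98)*(-3 + (¼)*4²) = (-128/9 + 98)*(-3 + (¼)*16) = 754*(-3 + 4)/9 = (754/9)*1 = 754/9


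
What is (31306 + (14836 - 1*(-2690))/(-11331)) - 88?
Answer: 117904544/3777 ≈ 31216.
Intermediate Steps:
(31306 + (14836 - 1*(-2690))/(-11331)) - 88 = (31306 + (14836 + 2690)*(-1/11331)) - 88 = (31306 + 17526*(-1/11331)) - 88 = (31306 - 5842/3777) - 88 = 118236920/3777 - 88 = 117904544/3777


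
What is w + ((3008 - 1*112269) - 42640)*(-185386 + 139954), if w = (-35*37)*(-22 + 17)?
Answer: 6901172707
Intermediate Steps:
w = 6475 (w = -1295*(-5) = 6475)
w + ((3008 - 1*112269) - 42640)*(-185386 + 139954) = 6475 + ((3008 - 1*112269) - 42640)*(-185386 + 139954) = 6475 + ((3008 - 112269) - 42640)*(-45432) = 6475 + (-109261 - 42640)*(-45432) = 6475 - 151901*(-45432) = 6475 + 6901166232 = 6901172707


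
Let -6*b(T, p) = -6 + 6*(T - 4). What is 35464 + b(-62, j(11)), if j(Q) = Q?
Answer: 35531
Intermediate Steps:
b(T, p) = 5 - T (b(T, p) = -(-6 + 6*(T - 4))/6 = -(-6 + 6*(-4 + T))/6 = -(-6 + (-24 + 6*T))/6 = -(-30 + 6*T)/6 = 5 - T)
35464 + b(-62, j(11)) = 35464 + (5 - 1*(-62)) = 35464 + (5 + 62) = 35464 + 67 = 35531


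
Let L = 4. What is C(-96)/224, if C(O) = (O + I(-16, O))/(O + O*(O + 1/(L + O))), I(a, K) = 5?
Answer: -299/6713088 ≈ -4.4540e-5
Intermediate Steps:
C(O) = (5 + O)/(O + O*(O + 1/(4 + O))) (C(O) = (O + 5)/(O + O*(O + 1/(4 + O))) = (5 + O)/(O + O*(O + 1/(4 + O))))
C(-96)/224 = ((20 + (-96)² + 9*(-96))/((-96)*(5 + (-96)² + 5*(-96))))/224 = -(20 + 9216 - 864)/(96*(5 + 9216 - 480))*(1/224) = -1/96*8372/8741*(1/224) = -1/96*1/8741*8372*(1/224) = -2093/209784*1/224 = -299/6713088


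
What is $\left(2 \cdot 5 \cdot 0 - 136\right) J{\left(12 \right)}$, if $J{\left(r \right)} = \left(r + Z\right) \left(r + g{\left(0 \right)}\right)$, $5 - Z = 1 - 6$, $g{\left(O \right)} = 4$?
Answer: $-47872$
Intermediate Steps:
$Z = 10$ ($Z = 5 - \left(1 - 6\right) = 5 - -5 = 5 + 5 = 10$)
$J{\left(r \right)} = \left(4 + r\right) \left(10 + r\right)$ ($J{\left(r \right)} = \left(r + 10\right) \left(r + 4\right) = \left(10 + r\right) \left(4 + r\right) = \left(4 + r\right) \left(10 + r\right)$)
$\left(2 \cdot 5 \cdot 0 - 136\right) J{\left(12 \right)} = \left(2 \cdot 5 \cdot 0 - 136\right) \left(40 + 12^{2} + 14 \cdot 12\right) = \left(10 \cdot 0 - 136\right) \left(40 + 144 + 168\right) = \left(0 - 136\right) 352 = \left(-136\right) 352 = -47872$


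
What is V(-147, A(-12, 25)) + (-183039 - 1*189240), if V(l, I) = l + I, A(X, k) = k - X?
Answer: -372389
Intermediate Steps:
V(l, I) = I + l
V(-147, A(-12, 25)) + (-183039 - 1*189240) = ((25 - 1*(-12)) - 147) + (-183039 - 1*189240) = ((25 + 12) - 147) + (-183039 - 189240) = (37 - 147) - 372279 = -110 - 372279 = -372389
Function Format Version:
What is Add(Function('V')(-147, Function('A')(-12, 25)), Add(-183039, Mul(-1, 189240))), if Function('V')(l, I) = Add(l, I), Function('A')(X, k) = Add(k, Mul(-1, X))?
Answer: -372389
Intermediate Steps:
Function('V')(l, I) = Add(I, l)
Add(Function('V')(-147, Function('A')(-12, 25)), Add(-183039, Mul(-1, 189240))) = Add(Add(Add(25, Mul(-1, -12)), -147), Add(-183039, Mul(-1, 189240))) = Add(Add(Add(25, 12), -147), Add(-183039, -189240)) = Add(Add(37, -147), -372279) = Add(-110, -372279) = -372389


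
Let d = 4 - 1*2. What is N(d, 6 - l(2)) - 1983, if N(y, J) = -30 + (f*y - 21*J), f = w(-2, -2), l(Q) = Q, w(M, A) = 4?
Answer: -2089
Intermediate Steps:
f = 4
d = 2 (d = 4 - 2 = 2)
N(y, J) = -30 - 21*J + 4*y (N(y, J) = -30 + (4*y - 21*J) = -30 + (-21*J + 4*y) = -30 - 21*J + 4*y)
N(d, 6 - l(2)) - 1983 = (-30 - 21*(6 - 1*2) + 4*2) - 1983 = (-30 - 21*(6 - 2) + 8) - 1983 = (-30 - 21*4 + 8) - 1983 = (-30 - 84 + 8) - 1983 = -106 - 1983 = -2089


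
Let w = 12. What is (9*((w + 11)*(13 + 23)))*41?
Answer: 305532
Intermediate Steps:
(9*((w + 11)*(13 + 23)))*41 = (9*((12 + 11)*(13 + 23)))*41 = (9*(23*36))*41 = (9*828)*41 = 7452*41 = 305532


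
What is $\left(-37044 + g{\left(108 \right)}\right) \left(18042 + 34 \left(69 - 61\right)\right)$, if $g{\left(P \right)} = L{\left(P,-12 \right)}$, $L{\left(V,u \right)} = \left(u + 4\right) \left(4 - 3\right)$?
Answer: $-678570328$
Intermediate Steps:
$L{\left(V,u \right)} = 4 + u$ ($L{\left(V,u \right)} = \left(4 + u\right) 1 = 4 + u$)
$g{\left(P \right)} = -8$ ($g{\left(P \right)} = 4 - 12 = -8$)
$\left(-37044 + g{\left(108 \right)}\right) \left(18042 + 34 \left(69 - 61\right)\right) = \left(-37044 - 8\right) \left(18042 + 34 \left(69 - 61\right)\right) = - 37052 \left(18042 + 34 \cdot 8\right) = - 37052 \left(18042 + 272\right) = \left(-37052\right) 18314 = -678570328$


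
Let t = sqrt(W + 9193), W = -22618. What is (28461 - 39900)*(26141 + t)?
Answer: -299026899 - 57195*I*sqrt(537) ≈ -2.9903e+8 - 1.3254e+6*I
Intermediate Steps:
t = 5*I*sqrt(537) (t = sqrt(-22618 + 9193) = sqrt(-13425) = 5*I*sqrt(537) ≈ 115.87*I)
(28461 - 39900)*(26141 + t) = (28461 - 39900)*(26141 + 5*I*sqrt(537)) = -11439*(26141 + 5*I*sqrt(537)) = -299026899 - 57195*I*sqrt(537)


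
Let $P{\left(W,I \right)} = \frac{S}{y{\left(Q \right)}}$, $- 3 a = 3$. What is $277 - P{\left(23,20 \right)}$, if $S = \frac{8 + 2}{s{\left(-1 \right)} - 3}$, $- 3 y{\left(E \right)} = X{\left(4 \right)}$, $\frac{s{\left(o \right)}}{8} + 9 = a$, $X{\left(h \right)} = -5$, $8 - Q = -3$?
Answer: $\frac{22997}{83} \approx 277.07$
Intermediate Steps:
$Q = 11$ ($Q = 8 - -3 = 8 + 3 = 11$)
$a = -1$ ($a = \left(- \frac{1}{3}\right) 3 = -1$)
$s{\left(o \right)} = -80$ ($s{\left(o \right)} = -72 + 8 \left(-1\right) = -72 - 8 = -80$)
$y{\left(E \right)} = \frac{5}{3}$ ($y{\left(E \right)} = \left(- \frac{1}{3}\right) \left(-5\right) = \frac{5}{3}$)
$S = - \frac{10}{83}$ ($S = \frac{8 + 2}{-80 - 3} = \frac{10}{-83} = 10 \left(- \frac{1}{83}\right) = - \frac{10}{83} \approx -0.12048$)
$P{\left(W,I \right)} = - \frac{6}{83}$ ($P{\left(W,I \right)} = - \frac{10}{83 \cdot \frac{5}{3}} = \left(- \frac{10}{83}\right) \frac{3}{5} = - \frac{6}{83}$)
$277 - P{\left(23,20 \right)} = 277 - - \frac{6}{83} = 277 + \frac{6}{83} = \frac{22997}{83}$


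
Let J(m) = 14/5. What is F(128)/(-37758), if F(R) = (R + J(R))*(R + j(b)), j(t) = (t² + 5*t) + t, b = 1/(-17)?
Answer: -4021119/9093385 ≈ -0.44220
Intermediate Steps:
J(m) = 14/5 (J(m) = 14*(⅕) = 14/5)
b = -1/17 ≈ -0.058824
j(t) = t² + 6*t
F(R) = (-101/289 + R)*(14/5 + R) (F(R) = (R + 14/5)*(R - (6 - 1/17)/17) = (14/5 + R)*(R - 1/17*101/17) = (14/5 + R)*(R - 101/289) = (14/5 + R)*(-101/289 + R) = (-101/289 + R)*(14/5 + R))
F(128)/(-37758) = (-1414/1445 + 128² + (3541/1445)*128)/(-37758) = (-1414/1445 + 16384 + 453248/1445)*(-1/37758) = (24126714/1445)*(-1/37758) = -4021119/9093385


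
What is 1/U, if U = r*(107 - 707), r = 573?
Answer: -1/343800 ≈ -2.9087e-6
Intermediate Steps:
U = -343800 (U = 573*(107 - 707) = 573*(-600) = -343800)
1/U = 1/(-343800) = -1/343800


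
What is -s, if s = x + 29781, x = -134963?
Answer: 105182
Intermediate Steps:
s = -105182 (s = -134963 + 29781 = -105182)
-s = -1*(-105182) = 105182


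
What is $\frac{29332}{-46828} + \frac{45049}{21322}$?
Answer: $\frac{371034417}{249616654} \approx 1.4864$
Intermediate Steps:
$\frac{29332}{-46828} + \frac{45049}{21322} = 29332 \left(- \frac{1}{46828}\right) + 45049 \cdot \frac{1}{21322} = - \frac{7333}{11707} + \frac{45049}{21322} = \frac{371034417}{249616654}$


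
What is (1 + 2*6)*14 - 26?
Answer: 156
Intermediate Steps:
(1 + 2*6)*14 - 26 = (1 + 12)*14 - 26 = 13*14 - 26 = 182 - 26 = 156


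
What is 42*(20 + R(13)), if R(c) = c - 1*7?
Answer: 1092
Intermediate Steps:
R(c) = -7 + c (R(c) = c - 7 = -7 + c)
42*(20 + R(13)) = 42*(20 + (-7 + 13)) = 42*(20 + 6) = 42*26 = 1092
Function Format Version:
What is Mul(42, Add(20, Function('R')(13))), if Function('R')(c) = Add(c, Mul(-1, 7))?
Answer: 1092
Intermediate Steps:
Function('R')(c) = Add(-7, c) (Function('R')(c) = Add(c, -7) = Add(-7, c))
Mul(42, Add(20, Function('R')(13))) = Mul(42, Add(20, Add(-7, 13))) = Mul(42, Add(20, 6)) = Mul(42, 26) = 1092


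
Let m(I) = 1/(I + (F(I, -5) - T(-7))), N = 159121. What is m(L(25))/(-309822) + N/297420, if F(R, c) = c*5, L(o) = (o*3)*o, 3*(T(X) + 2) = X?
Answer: 45708562232641/85435867192020 ≈ 0.53500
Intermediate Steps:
T(X) = -2 + X/3
L(o) = 3*o² (L(o) = (3*o)*o = 3*o²)
F(R, c) = 5*c
m(I) = 1/(-62/3 + I) (m(I) = 1/(I + (5*(-5) - (-2 + (⅓)*(-7)))) = 1/(I + (-25 - (-2 - 7/3))) = 1/(I + (-25 - 1*(-13/3))) = 1/(I + (-25 + 13/3)) = 1/(I - 62/3) = 1/(-62/3 + I))
m(L(25))/(-309822) + N/297420 = (3/(-62 + 3*(3*25²)))/(-309822) + 159121/297420 = (3/(-62 + 3*(3*625)))*(-1/309822) + 159121*(1/297420) = (3/(-62 + 3*1875))*(-1/309822) + 159121/297420 = (3/(-62 + 5625))*(-1/309822) + 159121/297420 = (3/5563)*(-1/309822) + 159121/297420 = -1/574513262 + 159121/297420 = 45708562232641/85435867192020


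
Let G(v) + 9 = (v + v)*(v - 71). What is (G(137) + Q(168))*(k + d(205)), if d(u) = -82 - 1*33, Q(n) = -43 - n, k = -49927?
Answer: -893950288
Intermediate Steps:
G(v) = -9 + 2*v*(-71 + v) (G(v) = -9 + (v + v)*(v - 71) = -9 + (2*v)*(-71 + v) = -9 + 2*v*(-71 + v))
d(u) = -115 (d(u) = -82 - 33 = -115)
(G(137) + Q(168))*(k + d(205)) = ((-9 - 142*137 + 2*137²) + (-43 - 1*168))*(-49927 - 115) = ((-9 - 19454 + 2*18769) + (-43 - 168))*(-50042) = ((-9 - 19454 + 37538) - 211)*(-50042) = (18075 - 211)*(-50042) = 17864*(-50042) = -893950288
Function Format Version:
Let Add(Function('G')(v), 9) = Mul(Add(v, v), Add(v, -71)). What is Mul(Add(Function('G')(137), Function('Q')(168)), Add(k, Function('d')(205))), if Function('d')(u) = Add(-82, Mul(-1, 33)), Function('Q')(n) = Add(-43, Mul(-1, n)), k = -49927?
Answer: -893950288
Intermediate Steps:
Function('G')(v) = Add(-9, Mul(2, v, Add(-71, v))) (Function('G')(v) = Add(-9, Mul(Add(v, v), Add(v, -71))) = Add(-9, Mul(Mul(2, v), Add(-71, v))) = Add(-9, Mul(2, v, Add(-71, v))))
Function('d')(u) = -115 (Function('d')(u) = Add(-82, -33) = -115)
Mul(Add(Function('G')(137), Function('Q')(168)), Add(k, Function('d')(205))) = Mul(Add(Add(-9, Mul(-142, 137), Mul(2, Pow(137, 2))), Add(-43, Mul(-1, 168))), Add(-49927, -115)) = Mul(Add(Add(-9, -19454, Mul(2, 18769)), Add(-43, -168)), -50042) = Mul(Add(Add(-9, -19454, 37538), -211), -50042) = Mul(Add(18075, -211), -50042) = Mul(17864, -50042) = -893950288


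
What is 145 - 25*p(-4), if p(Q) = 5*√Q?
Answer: 145 - 250*I ≈ 145.0 - 250.0*I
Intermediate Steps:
145 - 25*p(-4) = 145 - 125*√(-4) = 145 - 125*2*I = 145 - 250*I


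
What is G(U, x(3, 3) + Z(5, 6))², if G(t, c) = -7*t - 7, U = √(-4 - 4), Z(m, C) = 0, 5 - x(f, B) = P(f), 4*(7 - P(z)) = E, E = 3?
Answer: -343 + 196*I*√2 ≈ -343.0 + 277.19*I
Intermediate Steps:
P(z) = 25/4 (P(z) = 7 - ¼*3 = 7 - ¾ = 25/4)
x(f, B) = -5/4 (x(f, B) = 5 - 1*25/4 = 5 - 25/4 = -5/4)
U = 2*I*√2 (U = √(-8) = 2*I*√2 ≈ 2.8284*I)
G(t, c) = -7 - 7*t
G(U, x(3, 3) + Z(5, 6))² = (-7 - 14*I*√2)²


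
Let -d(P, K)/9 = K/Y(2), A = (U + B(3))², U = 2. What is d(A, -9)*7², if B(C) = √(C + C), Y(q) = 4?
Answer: 3969/4 ≈ 992.25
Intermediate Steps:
B(C) = √2*√C (B(C) = √(2*C) = √2*√C)
A = (2 + √6)² (A = (2 + √2*√3)² = (2 + √6)² ≈ 19.798)
d(P, K) = -9*K/4
d(A, -9)*7² = -9/4*(-9)*7² = (81/4)*49 = 3969/4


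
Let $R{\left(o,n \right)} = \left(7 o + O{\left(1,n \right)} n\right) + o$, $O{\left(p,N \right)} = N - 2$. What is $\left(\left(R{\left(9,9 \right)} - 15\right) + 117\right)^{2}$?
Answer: $56169$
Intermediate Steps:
$O{\left(p,N \right)} = -2 + N$ ($O{\left(p,N \right)} = N - 2 = -2 + N$)
$R{\left(o,n \right)} = 8 o + n \left(-2 + n\right)$ ($R{\left(o,n \right)} = \left(7 o + \left(-2 + n\right) n\right) + o = \left(7 o + n \left(-2 + n\right)\right) + o = 8 o + n \left(-2 + n\right)$)
$\left(\left(R{\left(9,9 \right)} - 15\right) + 117\right)^{2} = \left(\left(\left(8 \cdot 9 + 9 \left(-2 + 9\right)\right) - 15\right) + 117\right)^{2} = \left(\left(\left(72 + 9 \cdot 7\right) - 15\right) + 117\right)^{2} = \left(\left(\left(72 + 63\right) - 15\right) + 117\right)^{2} = \left(\left(135 - 15\right) + 117\right)^{2} = \left(120 + 117\right)^{2} = 237^{2} = 56169$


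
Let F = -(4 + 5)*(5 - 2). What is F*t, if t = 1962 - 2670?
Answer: 19116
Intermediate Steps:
F = -27 (F = -9*3 = -1*27 = -27)
t = -708
F*t = -27*(-708) = 19116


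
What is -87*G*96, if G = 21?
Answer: -175392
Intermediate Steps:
-87*G*96 = -87*21*96 = -1827*96 = -175392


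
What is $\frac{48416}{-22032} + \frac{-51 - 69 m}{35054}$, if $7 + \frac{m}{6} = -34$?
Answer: $- \frac{4868849}{2839374} \approx -1.7148$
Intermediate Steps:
$m = -246$ ($m = -42 + 6 \left(-34\right) = -42 - 204 = -246$)
$\frac{48416}{-22032} + \frac{-51 - 69 m}{35054} = \frac{48416}{-22032} + \frac{-51 - -16974}{35054} = 48416 \left(- \frac{1}{22032}\right) + \left(-51 + 16974\right) \frac{1}{35054} = - \frac{178}{81} + 16923 \cdot \frac{1}{35054} = - \frac{178}{81} + \frac{16923}{35054} = - \frac{4868849}{2839374}$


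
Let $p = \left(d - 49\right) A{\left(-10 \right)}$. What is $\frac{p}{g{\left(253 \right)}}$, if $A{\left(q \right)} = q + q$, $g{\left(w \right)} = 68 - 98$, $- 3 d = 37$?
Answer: $- \frac{368}{9} \approx -40.889$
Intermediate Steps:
$d = - \frac{37}{3}$ ($d = \left(- \frac{1}{3}\right) 37 = - \frac{37}{3} \approx -12.333$)
$g{\left(w \right)} = -30$ ($g{\left(w \right)} = 68 - 98 = -30$)
$A{\left(q \right)} = 2 q$
$p = \frac{3680}{3}$ ($p = \left(- \frac{37}{3} - 49\right) 2 \left(-10\right) = \left(- \frac{184}{3}\right) \left(-20\right) = \frac{3680}{3} \approx 1226.7$)
$\frac{p}{g{\left(253 \right)}} = \frac{3680}{3 \left(-30\right)} = \frac{3680}{3} \left(- \frac{1}{30}\right) = - \frac{368}{9}$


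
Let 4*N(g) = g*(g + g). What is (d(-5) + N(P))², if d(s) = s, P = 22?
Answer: 56169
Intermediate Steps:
N(g) = g²/2 (N(g) = (g*(g + g))/4 = (g*(2*g))/4 = (2*g²)/4 = g²/2)
(d(-5) + N(P))² = (-5 + (½)*22²)² = (-5 + (½)*484)² = (-5 + 242)² = 237² = 56169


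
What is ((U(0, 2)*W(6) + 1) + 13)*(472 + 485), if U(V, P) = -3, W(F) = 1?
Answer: 10527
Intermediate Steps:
((U(0, 2)*W(6) + 1) + 13)*(472 + 485) = ((-3*1 + 1) + 13)*(472 + 485) = ((-3 + 1) + 13)*957 = (-2 + 13)*957 = 11*957 = 10527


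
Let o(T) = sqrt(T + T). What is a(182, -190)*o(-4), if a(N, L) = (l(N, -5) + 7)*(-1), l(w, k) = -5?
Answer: -4*I*sqrt(2) ≈ -5.6569*I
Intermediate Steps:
o(T) = sqrt(2)*sqrt(T) (o(T) = sqrt(2*T) = sqrt(2)*sqrt(T))
a(N, L) = -2 (a(N, L) = (-5 + 7)*(-1) = 2*(-1) = -2)
a(182, -190)*o(-4) = -2*sqrt(2)*sqrt(-4) = -2*sqrt(2)*2*I = -4*I*sqrt(2)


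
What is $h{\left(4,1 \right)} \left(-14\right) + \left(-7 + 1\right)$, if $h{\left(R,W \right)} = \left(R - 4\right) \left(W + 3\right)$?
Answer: $-6$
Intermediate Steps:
$h{\left(R,W \right)} = \left(-4 + R\right) \left(3 + W\right)$
$h{\left(4,1 \right)} \left(-14\right) + \left(-7 + 1\right) = \left(-12 - 4 + 3 \cdot 4 + 4 \cdot 1\right) \left(-14\right) + \left(-7 + 1\right) = \left(-12 - 4 + 12 + 4\right) \left(-14\right) - 6 = 0 \left(-14\right) - 6 = 0 - 6 = -6$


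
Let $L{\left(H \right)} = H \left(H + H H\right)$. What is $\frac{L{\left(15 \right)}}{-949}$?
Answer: $- \frac{3600}{949} \approx -3.7935$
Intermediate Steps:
$L{\left(H \right)} = H \left(H + H^{2}\right)$
$\frac{L{\left(15 \right)}}{-949} = \frac{15^{2} \left(1 + 15\right)}{-949} = 225 \cdot 16 \left(- \frac{1}{949}\right) = 3600 \left(- \frac{1}{949}\right) = - \frac{3600}{949}$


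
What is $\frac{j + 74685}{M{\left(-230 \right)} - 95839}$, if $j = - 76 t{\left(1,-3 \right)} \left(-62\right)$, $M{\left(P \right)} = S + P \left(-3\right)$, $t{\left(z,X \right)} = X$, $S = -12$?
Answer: $- \frac{60549}{95161} \approx -0.63628$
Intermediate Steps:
$M{\left(P \right)} = -12 - 3 P$ ($M{\left(P \right)} = -12 + P \left(-3\right) = -12 - 3 P$)
$j = -14136$ ($j = \left(-76\right) \left(-3\right) \left(-62\right) = 228 \left(-62\right) = -14136$)
$\frac{j + 74685}{M{\left(-230 \right)} - 95839} = \frac{-14136 + 74685}{\left(-12 - -690\right) - 95839} = \frac{60549}{\left(-12 + 690\right) - 95839} = \frac{60549}{678 - 95839} = \frac{60549}{-95161} = 60549 \left(- \frac{1}{95161}\right) = - \frac{60549}{95161}$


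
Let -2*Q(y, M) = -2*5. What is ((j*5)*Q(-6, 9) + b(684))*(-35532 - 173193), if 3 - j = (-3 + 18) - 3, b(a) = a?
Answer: -95804775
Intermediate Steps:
Q(y, M) = 5 (Q(y, M) = -(-1)*5 = -1/2*(-10) = 5)
j = -9 (j = 3 - ((-3 + 18) - 3) = 3 - (15 - 3) = 3 - 1*12 = 3 - 12 = -9)
((j*5)*Q(-6, 9) + b(684))*(-35532 - 173193) = (-9*5*5 + 684)*(-35532 - 173193) = (-45*5 + 684)*(-208725) = (-225 + 684)*(-208725) = 459*(-208725) = -95804775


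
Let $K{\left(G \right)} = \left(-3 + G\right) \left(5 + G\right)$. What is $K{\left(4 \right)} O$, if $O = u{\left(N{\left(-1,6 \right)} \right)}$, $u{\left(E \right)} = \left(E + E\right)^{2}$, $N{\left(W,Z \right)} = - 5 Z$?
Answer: $32400$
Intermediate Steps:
$u{\left(E \right)} = 4 E^{2}$ ($u{\left(E \right)} = \left(2 E\right)^{2} = 4 E^{2}$)
$O = 3600$ ($O = 4 \left(\left(-5\right) 6\right)^{2} = 4 \left(-30\right)^{2} = 4 \cdot 900 = 3600$)
$K{\left(4 \right)} O = \left(-15 + 4^{2} + 2 \cdot 4\right) 3600 = \left(-15 + 16 + 8\right) 3600 = 9 \cdot 3600 = 32400$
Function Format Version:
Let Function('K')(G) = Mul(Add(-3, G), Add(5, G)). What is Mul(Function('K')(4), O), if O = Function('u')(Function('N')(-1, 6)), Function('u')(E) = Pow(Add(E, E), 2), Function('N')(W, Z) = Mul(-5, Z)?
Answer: 32400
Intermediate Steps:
Function('u')(E) = Mul(4, Pow(E, 2)) (Function('u')(E) = Pow(Mul(2, E), 2) = Mul(4, Pow(E, 2)))
O = 3600 (O = Mul(4, Pow(Mul(-5, 6), 2)) = Mul(4, Pow(-30, 2)) = Mul(4, 900) = 3600)
Mul(Function('K')(4), O) = Mul(Add(-15, Pow(4, 2), Mul(2, 4)), 3600) = Mul(Add(-15, 16, 8), 3600) = Mul(9, 3600) = 32400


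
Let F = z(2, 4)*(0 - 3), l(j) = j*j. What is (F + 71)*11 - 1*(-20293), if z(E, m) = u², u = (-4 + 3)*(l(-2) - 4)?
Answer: 21074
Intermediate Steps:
l(j) = j²
u = 0 (u = (-4 + 3)*((-2)² - 4) = -(4 - 4) = -1*0 = 0)
z(E, m) = 0 (z(E, m) = 0² = 0)
F = 0 (F = 0*(0 - 3) = 0*(-3) = 0)
(F + 71)*11 - 1*(-20293) = (0 + 71)*11 - 1*(-20293) = 71*11 + 20293 = 781 + 20293 = 21074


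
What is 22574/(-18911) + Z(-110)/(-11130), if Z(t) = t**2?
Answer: -48007172/21047943 ≈ -2.2808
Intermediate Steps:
22574/(-18911) + Z(-110)/(-11130) = 22574/(-18911) + (-110)**2/(-11130) = 22574*(-1/18911) + 12100*(-1/11130) = -22574/18911 - 1210/1113 = -48007172/21047943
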